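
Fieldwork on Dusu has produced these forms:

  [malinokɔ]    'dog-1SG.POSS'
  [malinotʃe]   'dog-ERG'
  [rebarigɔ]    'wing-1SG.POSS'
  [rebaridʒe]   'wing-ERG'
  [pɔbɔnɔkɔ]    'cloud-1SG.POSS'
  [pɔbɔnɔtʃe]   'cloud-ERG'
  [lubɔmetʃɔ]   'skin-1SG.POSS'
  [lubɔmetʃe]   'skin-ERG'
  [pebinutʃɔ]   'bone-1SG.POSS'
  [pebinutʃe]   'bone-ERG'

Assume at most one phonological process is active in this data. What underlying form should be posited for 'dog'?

The stem for 'dog' ends in [k] in [malinokɔ] but [tʃ] in [malinotʃe].
The stem 'skin' ([lubɔmetʃɔ], [lubɔmetʃe]) shows [tʃ] unchanged in both environments, so [tʃ] cannot be basic with [k] derived before the 1SG.POSS suffix.
Therefore /k/ is basic and [tʃ] is derived by palatalization before a front vowel (/k/ and /g/ become palato-alveolar [tʃ] and [dʒ] before a front vowel).

/malinok/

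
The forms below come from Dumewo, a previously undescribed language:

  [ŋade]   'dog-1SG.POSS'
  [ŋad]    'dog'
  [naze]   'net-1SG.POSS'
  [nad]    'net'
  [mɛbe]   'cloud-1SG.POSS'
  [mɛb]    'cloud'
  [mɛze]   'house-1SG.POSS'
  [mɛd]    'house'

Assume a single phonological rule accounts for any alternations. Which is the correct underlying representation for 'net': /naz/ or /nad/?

/naz/

The root 'net' surfaces as [naze] and [nad], with a stem-final [z] ~ [d] alternation.
If /d/ were underlying and a rule turned it into [z] before the 1SG.POSS suffix, 'dog' would also alternate; but it has [d] in both [ŋade] and [ŋad].
The alternation reflects word-final hardening: voiced fricatives become stops word-finally. /z/ is underlying.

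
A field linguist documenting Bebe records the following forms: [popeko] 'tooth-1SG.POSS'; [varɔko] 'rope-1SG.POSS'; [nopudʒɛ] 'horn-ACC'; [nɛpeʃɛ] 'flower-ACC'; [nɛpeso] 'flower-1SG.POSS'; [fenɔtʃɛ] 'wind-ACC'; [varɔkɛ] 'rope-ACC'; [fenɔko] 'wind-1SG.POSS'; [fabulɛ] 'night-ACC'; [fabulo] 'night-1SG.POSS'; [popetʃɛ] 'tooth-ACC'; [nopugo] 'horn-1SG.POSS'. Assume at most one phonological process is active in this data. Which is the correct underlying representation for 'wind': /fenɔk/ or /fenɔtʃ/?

/fenɔtʃ/

In [fenɔko] and [fenɔtʃɛ] the final segment of 'wind' alternates: [k] ~ [tʃ].
If /k/ were underlying and a rule turned it into [tʃ] before the ACC suffix, 'rope' would also alternate; but it has [k] in both [varɔko] and [varɔkɛ].
The underlying segment must be /tʃ/; palato-alveolar /tʃ/, /dʒ/ and /ʃ/ become [k], [g] and [s] when no front vowel follows, yielding [k] there.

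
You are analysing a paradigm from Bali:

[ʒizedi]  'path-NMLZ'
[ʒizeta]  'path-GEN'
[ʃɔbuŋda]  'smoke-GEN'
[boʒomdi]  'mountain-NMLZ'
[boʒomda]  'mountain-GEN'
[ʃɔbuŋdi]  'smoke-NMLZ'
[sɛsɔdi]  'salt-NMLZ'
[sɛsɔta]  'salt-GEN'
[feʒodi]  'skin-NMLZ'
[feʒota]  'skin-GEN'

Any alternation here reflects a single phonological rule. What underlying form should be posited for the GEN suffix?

The GEN morpheme has two allomorphs, [-da] and [-ta].
The NMLZ suffix, which begins with [d], is invariant after every stem; so [d] is not altered by any rule here.
So the underlying form is /-ta/, and voiceless stops become voiced after a nasal.

/-ta/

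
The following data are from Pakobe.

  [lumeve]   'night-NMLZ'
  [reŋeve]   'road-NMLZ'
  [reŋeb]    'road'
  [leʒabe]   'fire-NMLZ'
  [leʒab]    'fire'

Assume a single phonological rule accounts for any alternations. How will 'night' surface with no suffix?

[lumeb]

The stem for 'road' ends in [v] in [reŋeve] but [b] in [reŋeb].
The stem 'fire' ([leʒabe], [leʒab]) shows [b] unchanged in both environments, so [b] cannot be basic with [v] derived before the NMLZ suffix.
So /v/ is underlying, and a rule of word-final hardening — voiced fricatives become stops word-finally — gives [b].
The one attested form of 'night', [lumeve], shows underlying /lumev/. Applying the same rule word-finally gives [lumeb].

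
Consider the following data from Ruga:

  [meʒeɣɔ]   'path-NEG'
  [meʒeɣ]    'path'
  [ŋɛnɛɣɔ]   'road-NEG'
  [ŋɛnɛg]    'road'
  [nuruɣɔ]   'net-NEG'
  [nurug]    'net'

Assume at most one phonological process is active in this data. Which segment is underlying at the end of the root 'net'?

/g/

The root 'net' surfaces as [nuruɣɔ] and [nurug], with a stem-final [ɣ] ~ [g] alternation.
If /ɣ/ were underlying and a rule turned it into [g] in isolation, 'path' would also alternate; but it has [ɣ] in both [meʒeɣɔ] and [meʒeɣ].
The alternation reflects intervocalic spirantization: voiced stops become fricatives between vowels. /g/ is underlying.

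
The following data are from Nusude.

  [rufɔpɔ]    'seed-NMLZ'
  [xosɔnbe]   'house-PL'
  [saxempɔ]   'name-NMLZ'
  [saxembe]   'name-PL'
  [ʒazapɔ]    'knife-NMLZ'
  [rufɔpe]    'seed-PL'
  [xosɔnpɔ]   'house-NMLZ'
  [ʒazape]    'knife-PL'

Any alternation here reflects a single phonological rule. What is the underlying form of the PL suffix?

/-be/

The PL suffix surfaces as [-be] and [-pe], depending on the final segment of the stem.
By contrast the NMLZ suffix keeps its initial [p] throughout — that segment must be underlying.
The PL suffix is therefore /-be/ underlyingly, with post-vocalic devoicing: voiced stops become voiceless after a vowel.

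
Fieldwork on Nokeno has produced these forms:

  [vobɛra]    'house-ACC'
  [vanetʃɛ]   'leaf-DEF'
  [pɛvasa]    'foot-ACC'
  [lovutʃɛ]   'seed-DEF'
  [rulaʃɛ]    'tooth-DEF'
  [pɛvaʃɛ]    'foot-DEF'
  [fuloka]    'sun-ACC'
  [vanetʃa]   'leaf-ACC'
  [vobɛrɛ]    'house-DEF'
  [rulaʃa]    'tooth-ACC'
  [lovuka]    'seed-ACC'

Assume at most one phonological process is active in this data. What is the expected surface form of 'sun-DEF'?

[fulotʃɛ]

In [lovutʃɛ] and [lovuka] the final segment of 'seed' alternates: [tʃ] ~ [k].
Compare 'leaf', with invariant [tʃ] in [vanetʃɛ] and [vanetʃa]: an analysis with underlying /tʃ/ and a rule producing [k] before the ACC suffix would wrongly predict alternation here too.
So /k/ is underlying, and a rule of palatalization before a front vowel — /k/ and /s/ become palato-alveolar [tʃ] and [ʃ] before a front vowel — gives [tʃ].
From [fuloka] the stem 'sun' is /fulok/; before a front vowel this yields [fulotʃɛ].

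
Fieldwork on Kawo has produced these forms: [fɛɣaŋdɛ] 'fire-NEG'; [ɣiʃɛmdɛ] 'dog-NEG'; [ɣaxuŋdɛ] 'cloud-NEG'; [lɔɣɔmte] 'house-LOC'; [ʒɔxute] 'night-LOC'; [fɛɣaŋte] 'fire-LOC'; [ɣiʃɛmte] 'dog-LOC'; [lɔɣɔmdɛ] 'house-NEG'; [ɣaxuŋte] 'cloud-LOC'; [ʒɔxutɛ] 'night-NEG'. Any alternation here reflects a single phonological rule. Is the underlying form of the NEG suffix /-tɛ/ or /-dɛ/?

/-dɛ/

The NEG suffix surfaces as [-dɛ] and [-tɛ], depending on the final segment of the stem.
By contrast the LOC suffix keeps its initial [t] throughout — that segment must be underlying.
The NEG suffix is therefore /-dɛ/ underlyingly, with post-vocalic devoicing: voiced stops become voiceless after a vowel.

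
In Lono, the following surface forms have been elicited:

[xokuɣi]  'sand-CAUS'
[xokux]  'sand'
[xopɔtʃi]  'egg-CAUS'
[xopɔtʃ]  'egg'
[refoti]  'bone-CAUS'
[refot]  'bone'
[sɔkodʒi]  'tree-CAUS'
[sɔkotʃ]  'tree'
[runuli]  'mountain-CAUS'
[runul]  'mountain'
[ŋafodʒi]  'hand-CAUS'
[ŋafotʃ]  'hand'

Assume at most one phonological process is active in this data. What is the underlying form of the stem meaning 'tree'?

The stem for 'tree' ends in [dʒ] in [sɔkodʒi] but [tʃ] in [sɔkotʃ].
The stem 'egg' ([xopɔtʃi], [xopɔtʃ]) shows [tʃ] unchanged in both environments, so [tʃ] cannot be basic with [dʒ] derived before the CAUS suffix.
The alternation reflects word-final obstruent devoicing: voiced obstruents become voiceless word-finally. /dʒ/ is underlying.

/sɔkodʒ/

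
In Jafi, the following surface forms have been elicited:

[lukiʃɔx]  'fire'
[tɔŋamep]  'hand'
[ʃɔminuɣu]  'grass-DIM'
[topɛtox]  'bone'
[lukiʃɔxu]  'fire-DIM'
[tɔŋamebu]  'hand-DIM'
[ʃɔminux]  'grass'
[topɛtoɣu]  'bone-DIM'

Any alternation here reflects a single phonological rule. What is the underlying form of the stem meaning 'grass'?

The root 'grass' surfaces as [ʃɔminuɣu] and [ʃɔminux], with a stem-final [ɣ] ~ [x] alternation.
If /x/ were underlying and a rule turned it into [ɣ] before the DIM suffix, 'fire' would also alternate; but it has [x] in both [lukiʃɔxu] and [lukiʃɔx].
So /ɣ/ is underlying, and a rule of word-final obstruent devoicing — voiced obstruents become voiceless word-finally — gives [x].
The underlying form of 'grass' is therefore /ʃɔminuɣ/.

/ʃɔminuɣ/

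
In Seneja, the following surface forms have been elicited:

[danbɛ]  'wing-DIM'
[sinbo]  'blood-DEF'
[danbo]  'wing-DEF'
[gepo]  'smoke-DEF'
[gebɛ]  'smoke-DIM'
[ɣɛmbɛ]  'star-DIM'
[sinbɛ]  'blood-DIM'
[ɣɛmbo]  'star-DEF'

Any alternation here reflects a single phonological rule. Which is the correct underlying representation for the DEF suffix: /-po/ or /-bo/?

/-po/

The DEF morpheme has two allomorphs, [-bo] and [-po].
The DIM suffix, which begins with [b], is invariant after every stem; so [b] is not altered by any rule here.
So the underlying form is /-po/, and voiceless stops become voiced after a nasal.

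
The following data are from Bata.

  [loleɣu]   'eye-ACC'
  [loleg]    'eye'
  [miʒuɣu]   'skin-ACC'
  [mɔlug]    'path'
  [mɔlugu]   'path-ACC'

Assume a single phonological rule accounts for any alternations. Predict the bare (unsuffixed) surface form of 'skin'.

The root 'eye' surfaces as [loleg] and [loleɣu], with a stem-final [g] ~ [ɣ] alternation.
The stem 'path' ([mɔlug], [mɔlugu]) shows [g] unchanged in both environments, so [g] cannot be basic with [ɣ] derived before the ACC suffix.
The alternation reflects word-final hardening: voiced fricatives become stops word-finally. /ɣ/ is underlying.
The one attested form of 'skin', [miʒuɣu], shows underlying /miʒuɣ/. Applying the same rule word-finally gives [miʒug].

[miʒug]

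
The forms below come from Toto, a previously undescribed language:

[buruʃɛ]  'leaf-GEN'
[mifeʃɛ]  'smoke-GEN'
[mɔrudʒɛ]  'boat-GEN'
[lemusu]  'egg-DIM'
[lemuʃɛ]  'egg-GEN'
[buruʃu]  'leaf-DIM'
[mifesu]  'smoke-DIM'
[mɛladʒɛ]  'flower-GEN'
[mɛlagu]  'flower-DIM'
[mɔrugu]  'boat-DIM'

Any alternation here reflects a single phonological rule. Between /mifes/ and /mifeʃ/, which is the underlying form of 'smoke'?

In [mifeʃɛ] and [mifesu] the final segment of 'smoke' alternates: [ʃ] ~ [s].
But 'leaf' keeps [ʃ] in both environments ([buruʃɛ], [buruʃu]), so there is no rule changing /ʃ/ to [s] before the DIM suffix.
The alternation reflects palatalization before a front vowel: /g/ and /s/ become palato-alveolar [dʒ] and [ʃ] before a front vowel. /s/ is underlying.

/mifes/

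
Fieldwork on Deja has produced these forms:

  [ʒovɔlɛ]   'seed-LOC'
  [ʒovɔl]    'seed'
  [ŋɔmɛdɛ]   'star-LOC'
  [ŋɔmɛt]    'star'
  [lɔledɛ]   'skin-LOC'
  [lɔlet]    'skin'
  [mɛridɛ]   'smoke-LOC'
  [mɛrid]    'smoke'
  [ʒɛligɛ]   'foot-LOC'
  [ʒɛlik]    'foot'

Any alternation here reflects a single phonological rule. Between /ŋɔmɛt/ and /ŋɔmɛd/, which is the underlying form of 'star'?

/ŋɔmɛt/

The stem for 'star' ends in [d] in [ŋɔmɛdɛ] but [t] in [ŋɔmɛt].
The stem 'smoke' ([mɛridɛ], [mɛrid]) shows [d] unchanged in both environments, so [d] cannot be basic with [t] derived in isolation.
The alternation reflects intervocalic voicing: voiceless stops become voiced between vowels. /t/ is underlying.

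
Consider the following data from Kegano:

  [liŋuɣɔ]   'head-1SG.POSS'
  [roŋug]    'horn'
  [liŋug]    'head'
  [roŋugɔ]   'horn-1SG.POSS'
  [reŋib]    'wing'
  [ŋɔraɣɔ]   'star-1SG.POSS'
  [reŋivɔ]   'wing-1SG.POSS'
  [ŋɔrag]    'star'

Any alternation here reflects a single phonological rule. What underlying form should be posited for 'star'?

The root 'star' surfaces as [ŋɔrag] and [ŋɔraɣɔ], with a stem-final [g] ~ [ɣ] alternation.
But 'horn' keeps [g] in both environments ([roŋug], [roŋugɔ]), so there is no rule changing /g/ to [ɣ] before the 1SG.POSS suffix.
The alternation reflects word-final hardening: voiced fricatives become stops word-finally. /ɣ/ is underlying.
The underlying form of 'star' is therefore /ŋɔraɣ/.

/ŋɔraɣ/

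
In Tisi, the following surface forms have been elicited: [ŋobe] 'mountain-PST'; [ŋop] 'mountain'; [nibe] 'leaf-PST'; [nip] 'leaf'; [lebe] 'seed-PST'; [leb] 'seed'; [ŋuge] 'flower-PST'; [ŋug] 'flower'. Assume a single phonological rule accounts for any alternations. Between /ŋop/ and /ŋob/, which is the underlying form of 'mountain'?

'mountain' shows [b] ~ [p] at the end of the stem ([ŋobe] vs [ŋop]).
But 'seed' keeps [b] in both environments ([lebe], [leb]), so there is no rule changing /b/ to [p] in isolation.
The underlying segment must be /p/; voiceless stops become voiced between vowels, yielding [b] there.

/ŋop/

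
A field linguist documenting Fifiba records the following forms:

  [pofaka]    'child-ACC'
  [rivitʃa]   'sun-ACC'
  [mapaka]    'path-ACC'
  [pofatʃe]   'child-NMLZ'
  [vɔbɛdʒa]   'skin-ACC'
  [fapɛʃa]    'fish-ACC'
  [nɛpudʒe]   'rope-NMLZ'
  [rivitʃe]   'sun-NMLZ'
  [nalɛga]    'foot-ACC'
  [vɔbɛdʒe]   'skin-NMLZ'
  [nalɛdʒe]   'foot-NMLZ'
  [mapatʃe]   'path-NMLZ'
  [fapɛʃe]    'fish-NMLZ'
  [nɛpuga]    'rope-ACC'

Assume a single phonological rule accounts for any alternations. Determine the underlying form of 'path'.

/mapak/

The root 'path' surfaces as [mapaka] and [mapatʃe], with a stem-final [k] ~ [tʃ] alternation.
The stem 'sun' ([rivitʃa], [rivitʃe]) shows [tʃ] unchanged in both environments, so [tʃ] cannot be basic with [k] derived before the ACC suffix.
So /k/ is underlying, and a rule of palatalization before a front vowel — /k/ and /g/ become palato-alveolar [tʃ] and [dʒ] before a front vowel — gives [tʃ].
So 'path' = /mapak/.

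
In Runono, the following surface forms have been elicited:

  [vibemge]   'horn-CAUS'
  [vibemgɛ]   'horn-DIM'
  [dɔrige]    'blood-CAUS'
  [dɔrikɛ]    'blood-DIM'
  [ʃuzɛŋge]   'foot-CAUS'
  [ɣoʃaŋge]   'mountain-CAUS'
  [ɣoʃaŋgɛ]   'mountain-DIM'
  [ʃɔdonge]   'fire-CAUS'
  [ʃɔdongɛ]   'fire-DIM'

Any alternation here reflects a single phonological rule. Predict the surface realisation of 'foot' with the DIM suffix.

The DIM morpheme has two allomorphs, [-gɛ] and [-kɛ].
The CAUS suffix, which begins with [g], is invariant after every stem; so [g] is not altered by any rule here.
The DIM suffix is therefore /-kɛ/ underlyingly, with post-nasal voicing: voiceless stops become voiced after a nasal.
After 'foot', which ends in a nasal, the suffix surfaces as [-gɛ], giving [ʃuzɛŋgɛ].

[ʃuzɛŋgɛ]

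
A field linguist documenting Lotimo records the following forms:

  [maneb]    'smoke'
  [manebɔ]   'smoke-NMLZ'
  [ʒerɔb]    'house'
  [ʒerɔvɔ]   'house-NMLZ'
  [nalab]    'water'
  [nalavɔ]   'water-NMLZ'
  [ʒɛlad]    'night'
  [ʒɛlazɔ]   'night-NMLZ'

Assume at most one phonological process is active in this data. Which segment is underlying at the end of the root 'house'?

'house' shows [b] ~ [v] at the end of the stem ([ʒerɔb] vs [ʒerɔvɔ]).
The stem 'smoke' ([maneb], [manebɔ]) shows [b] unchanged in both environments, so [b] cannot be basic with [v] derived before the NMLZ suffix.
So /v/ is underlying, and a rule of word-final hardening — voiced fricatives become stops word-finally — gives [b].

/v/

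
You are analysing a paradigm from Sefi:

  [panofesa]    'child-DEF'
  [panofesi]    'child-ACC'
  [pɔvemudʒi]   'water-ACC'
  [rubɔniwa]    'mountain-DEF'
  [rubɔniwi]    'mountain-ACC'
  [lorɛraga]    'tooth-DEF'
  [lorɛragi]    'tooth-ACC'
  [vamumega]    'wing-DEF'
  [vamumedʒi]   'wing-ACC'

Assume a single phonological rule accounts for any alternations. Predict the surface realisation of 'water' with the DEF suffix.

[pɔvemuga]

'wing' shows [g] ~ [dʒ] at the end of the stem ([vamumega] vs [vamumedʒi]).
But 'tooth' keeps [g] in both environments ([lorɛraga], [lorɛragi]), so there is no rule changing /g/ to [dʒ] before the ACC suffix.
So /dʒ/ is underlying, and a rule of depalatalization — palato-alveolar /dʒ/ becomes [g] when no front vowel follows — gives [g].
The one attested form of 'water', [pɔvemudʒi], shows underlying /pɔvemudʒ/. Applying the same rule when no front vowel follows gives [pɔvemuga].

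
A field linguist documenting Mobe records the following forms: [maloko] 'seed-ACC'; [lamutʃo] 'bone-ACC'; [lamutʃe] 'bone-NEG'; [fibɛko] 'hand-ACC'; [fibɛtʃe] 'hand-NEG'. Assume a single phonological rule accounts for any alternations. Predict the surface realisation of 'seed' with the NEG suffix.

The stem for 'hand' ends in [k] in [fibɛko] but [tʃ] in [fibɛtʃe].
The stem 'bone' ([lamutʃo], [lamutʃe]) shows [tʃ] unchanged in both environments, so [tʃ] cannot be basic with [k] derived before the ACC suffix.
The underlying segment must be /k/; /k/ becomes palato-alveolar [tʃ] before a front vowel, yielding [tʃ] there.
The one attested form of 'seed', [maloko], shows underlying /malok/. Applying the same rule before a front vowel gives [malotʃe].

[malotʃe]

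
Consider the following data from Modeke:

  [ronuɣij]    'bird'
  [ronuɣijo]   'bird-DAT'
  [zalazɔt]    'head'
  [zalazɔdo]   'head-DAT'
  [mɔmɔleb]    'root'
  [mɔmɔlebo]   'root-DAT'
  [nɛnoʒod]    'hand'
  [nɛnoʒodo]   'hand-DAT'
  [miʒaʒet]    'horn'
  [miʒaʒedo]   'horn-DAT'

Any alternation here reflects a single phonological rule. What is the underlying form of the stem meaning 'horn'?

'horn' shows [t] ~ [d] at the end of the stem ([miʒaʒet] vs [miʒaʒedo]).
But 'hand' keeps [d] in both environments ([nɛnoʒod], [nɛnoʒodo]), so there is no rule changing /d/ to [t] in isolation.
The alternation reflects intervocalic voicing: voiceless stops become voiced between vowels. /t/ is underlying.
The underlying form of 'horn' is therefore /miʒaʒet/.

/miʒaʒet/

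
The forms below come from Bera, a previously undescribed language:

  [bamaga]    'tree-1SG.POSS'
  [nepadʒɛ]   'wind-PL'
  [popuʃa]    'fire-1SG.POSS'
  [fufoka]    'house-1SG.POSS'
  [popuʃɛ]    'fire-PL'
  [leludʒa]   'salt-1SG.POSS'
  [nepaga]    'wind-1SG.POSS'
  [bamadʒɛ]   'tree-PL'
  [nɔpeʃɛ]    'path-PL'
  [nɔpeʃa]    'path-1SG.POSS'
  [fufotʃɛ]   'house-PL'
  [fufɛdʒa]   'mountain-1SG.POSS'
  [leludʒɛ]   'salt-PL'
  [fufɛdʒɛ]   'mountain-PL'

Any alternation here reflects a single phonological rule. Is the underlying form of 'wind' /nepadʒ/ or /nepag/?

/nepag/

The stem for 'wind' ends in [g] in [nepaga] but [dʒ] in [nepadʒɛ].
If /dʒ/ were underlying and a rule turned it into [g] before the 1SG.POSS suffix, 'mountain' would also alternate; but it has [dʒ] in both [fufɛdʒa] and [fufɛdʒɛ].
The underlying segment must be /g/; /k/ and /g/ become palato-alveolar [tʃ] and [dʒ] before a front vowel, yielding [dʒ] there.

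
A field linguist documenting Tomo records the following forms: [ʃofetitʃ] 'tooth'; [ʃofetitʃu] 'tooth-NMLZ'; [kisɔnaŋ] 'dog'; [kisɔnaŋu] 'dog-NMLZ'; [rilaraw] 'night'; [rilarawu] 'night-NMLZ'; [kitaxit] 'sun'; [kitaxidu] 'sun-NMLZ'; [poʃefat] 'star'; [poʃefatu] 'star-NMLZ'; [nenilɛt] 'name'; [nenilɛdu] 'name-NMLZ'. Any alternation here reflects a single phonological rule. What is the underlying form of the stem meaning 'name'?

/nenilɛd/

In [nenilɛt] and [nenilɛdu] the final segment of 'name' alternates: [t] ~ [d].
Compare 'star', with invariant [t] in [poʃefat] and [poʃefatu]: an analysis with underlying /t/ and a rule producing [d] before the NMLZ suffix would wrongly predict alternation here too.
Therefore /d/ is basic and [t] is derived by word-final obstruent devoicing (voiced obstruents become voiceless word-finally).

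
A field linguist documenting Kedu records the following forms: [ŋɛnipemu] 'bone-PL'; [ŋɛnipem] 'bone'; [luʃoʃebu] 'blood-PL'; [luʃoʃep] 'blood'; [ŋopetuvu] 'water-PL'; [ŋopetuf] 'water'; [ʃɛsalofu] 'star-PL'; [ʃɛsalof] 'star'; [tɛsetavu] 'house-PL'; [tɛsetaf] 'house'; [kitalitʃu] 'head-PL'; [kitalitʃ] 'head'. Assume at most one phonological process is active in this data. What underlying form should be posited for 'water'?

/ŋopetuv/

The root 'water' surfaces as [ŋopetuvu] and [ŋopetuf], with a stem-final [v] ~ [f] alternation.
If /f/ were underlying and a rule turned it into [v] before the PL suffix, 'star' would also alternate; but it has [f] in both [ʃɛsalofu] and [ʃɛsalof].
The alternation reflects word-final obstruent devoicing: voiced obstruents become voiceless word-finally. /v/ is underlying.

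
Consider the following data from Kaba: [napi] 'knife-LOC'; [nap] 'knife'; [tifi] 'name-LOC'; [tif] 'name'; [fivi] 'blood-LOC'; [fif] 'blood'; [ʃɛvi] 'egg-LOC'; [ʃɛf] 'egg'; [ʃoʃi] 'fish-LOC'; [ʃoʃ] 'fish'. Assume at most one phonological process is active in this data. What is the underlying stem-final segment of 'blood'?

The stem for 'blood' ends in [v] in [fivi] but [f] in [fif].
The stem 'name' ([tifi], [tif]) shows [f] unchanged in both environments, so [f] cannot be basic with [v] derived before the LOC suffix.
The alternation reflects word-final obstruent devoicing: voiced obstruents become voiceless word-finally. /v/ is underlying.

/v/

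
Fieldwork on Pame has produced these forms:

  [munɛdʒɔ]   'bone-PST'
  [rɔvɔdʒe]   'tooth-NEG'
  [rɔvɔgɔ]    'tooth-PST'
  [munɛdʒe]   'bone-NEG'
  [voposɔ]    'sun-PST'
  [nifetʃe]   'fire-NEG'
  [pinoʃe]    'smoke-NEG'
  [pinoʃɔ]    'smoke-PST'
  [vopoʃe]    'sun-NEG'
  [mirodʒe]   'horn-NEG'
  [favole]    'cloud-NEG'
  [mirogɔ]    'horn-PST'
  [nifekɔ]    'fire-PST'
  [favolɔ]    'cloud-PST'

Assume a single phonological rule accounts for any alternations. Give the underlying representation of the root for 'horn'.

The root 'horn' surfaces as [mirodʒe] and [mirogɔ], with a stem-final [dʒ] ~ [g] alternation.
If /dʒ/ were underlying and a rule turned it into [g] before the PST suffix, 'bone' would also alternate; but it has [dʒ] in both [munɛdʒe] and [munɛdʒɔ].
The alternation reflects palatalization before a front vowel: /k/, /g/ and /s/ become palato-alveolar [tʃ], [dʒ] and [ʃ] before a front vowel. /g/ is underlying.

/mirog/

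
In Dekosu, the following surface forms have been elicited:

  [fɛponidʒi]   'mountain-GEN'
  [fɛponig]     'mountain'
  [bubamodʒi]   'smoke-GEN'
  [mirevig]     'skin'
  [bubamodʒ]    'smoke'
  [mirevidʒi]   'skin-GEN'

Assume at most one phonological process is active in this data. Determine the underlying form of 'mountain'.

/fɛponig/

The root 'mountain' surfaces as [fɛponidʒi] and [fɛponig], with a stem-final [dʒ] ~ [g] alternation.
If /dʒ/ were underlying and a rule turned it into [g] in isolation, 'smoke' would also alternate; but it has [dʒ] in both [bubamodʒi] and [bubamodʒ].
So /g/ is underlying, and a rule of palatalization before a front vowel — /g/ becomes palato-alveolar [dʒ] before a front vowel — gives [dʒ].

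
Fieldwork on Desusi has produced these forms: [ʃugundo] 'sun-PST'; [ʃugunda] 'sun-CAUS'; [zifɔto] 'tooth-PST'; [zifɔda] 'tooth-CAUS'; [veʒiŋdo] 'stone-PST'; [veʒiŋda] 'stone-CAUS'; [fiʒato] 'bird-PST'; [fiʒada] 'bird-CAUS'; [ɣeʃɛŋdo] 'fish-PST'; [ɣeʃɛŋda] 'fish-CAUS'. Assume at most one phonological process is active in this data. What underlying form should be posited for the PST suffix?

/-to/

The PST suffix surfaces as [-do] and [-to], depending on the final segment of the stem.
The CAUS suffix, which begins with [d], is invariant after every stem; so [d] is not altered by any rule here.
So the underlying form is /-to/, and voiceless stops become voiced after a nasal.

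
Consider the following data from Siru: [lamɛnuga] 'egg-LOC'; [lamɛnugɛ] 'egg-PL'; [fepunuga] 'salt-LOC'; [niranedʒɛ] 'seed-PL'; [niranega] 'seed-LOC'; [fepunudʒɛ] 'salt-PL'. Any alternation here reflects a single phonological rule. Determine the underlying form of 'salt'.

/fepunudʒ/

The root 'salt' surfaces as [fepunudʒɛ] and [fepunuga], with a stem-final [dʒ] ~ [g] alternation.
If /g/ were underlying and a rule turned it into [dʒ] before the PL suffix, 'egg' would also alternate; but it has [g] in both [lamɛnugɛ] and [lamɛnuga].
So /dʒ/ is underlying, and a rule of depalatalization — palato-alveolar /dʒ/ becomes [g] when no front vowel follows — gives [g].
So 'salt' = /fepunudʒ/.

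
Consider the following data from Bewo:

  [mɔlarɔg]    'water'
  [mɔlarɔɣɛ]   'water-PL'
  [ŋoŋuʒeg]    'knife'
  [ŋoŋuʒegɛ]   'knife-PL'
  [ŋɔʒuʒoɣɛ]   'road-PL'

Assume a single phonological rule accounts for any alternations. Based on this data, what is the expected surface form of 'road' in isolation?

The stem for 'water' ends in [g] in [mɔlarɔg] but [ɣ] in [mɔlarɔɣɛ].
Compare 'knife', with invariant [g] in [ŋoŋuʒeg] and [ŋoŋuʒegɛ]: an analysis with underlying /g/ and a rule producing [ɣ] before the PL suffix would wrongly predict alternation here too.
So /ɣ/ is underlying, and a rule of word-final hardening — voiced fricatives become stops word-finally — gives [g].
From [ŋɔʒuʒoɣɛ] the stem 'road' is /ŋɔʒuʒoɣ/; word-finally this yields [ŋɔʒuʒog].

[ŋɔʒuʒog]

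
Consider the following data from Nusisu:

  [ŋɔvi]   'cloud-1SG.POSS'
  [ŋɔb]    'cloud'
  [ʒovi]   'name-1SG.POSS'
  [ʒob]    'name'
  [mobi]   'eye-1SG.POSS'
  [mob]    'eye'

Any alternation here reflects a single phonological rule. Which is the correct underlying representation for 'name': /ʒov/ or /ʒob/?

The root 'name' surfaces as [ʒovi] and [ʒob], with a stem-final [v] ~ [b] alternation.
If /b/ were underlying and a rule turned it into [v] before the 1SG.POSS suffix, 'eye' would also alternate; but it has [b] in both [mobi] and [mob].
The underlying segment must be /v/; voiced fricatives become stops word-finally, yielding [b] there.

/ʒov/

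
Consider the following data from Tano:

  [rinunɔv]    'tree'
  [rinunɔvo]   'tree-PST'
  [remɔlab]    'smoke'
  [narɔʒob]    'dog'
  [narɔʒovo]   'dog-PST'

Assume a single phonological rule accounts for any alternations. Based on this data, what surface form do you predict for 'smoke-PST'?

The root 'dog' surfaces as [narɔʒob] and [narɔʒovo], with a stem-final [b] ~ [v] alternation.
But 'tree' keeps [v] in both environments ([rinunɔv], [rinunɔvo]), so there is no rule changing /v/ to [b] in isolation.
The alternation reflects intervocalic spirantization: voiced stops become fricatives between vowels. /b/ is underlying.
From [remɔlab] the stem 'smoke' is /remɔlab/; between vowels this yields [remɔlavo].

[remɔlavo]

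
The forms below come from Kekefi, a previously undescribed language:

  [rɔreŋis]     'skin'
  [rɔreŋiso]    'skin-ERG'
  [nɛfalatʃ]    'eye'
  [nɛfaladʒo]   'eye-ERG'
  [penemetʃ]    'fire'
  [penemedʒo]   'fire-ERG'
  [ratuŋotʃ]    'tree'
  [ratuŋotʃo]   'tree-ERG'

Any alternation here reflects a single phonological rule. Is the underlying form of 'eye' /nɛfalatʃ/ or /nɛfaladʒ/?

The root 'eye' surfaces as [nɛfalatʃ] and [nɛfaladʒo], with a stem-final [tʃ] ~ [dʒ] alternation.
Compare 'tree', with invariant [tʃ] in [ratuŋotʃ] and [ratuŋotʃo]: an analysis with underlying /tʃ/ and a rule producing [dʒ] before the ERG suffix would wrongly predict alternation here too.
The alternation reflects word-final obstruent devoicing: voiced obstruents become voiceless word-finally. /dʒ/ is underlying.

/nɛfaladʒ/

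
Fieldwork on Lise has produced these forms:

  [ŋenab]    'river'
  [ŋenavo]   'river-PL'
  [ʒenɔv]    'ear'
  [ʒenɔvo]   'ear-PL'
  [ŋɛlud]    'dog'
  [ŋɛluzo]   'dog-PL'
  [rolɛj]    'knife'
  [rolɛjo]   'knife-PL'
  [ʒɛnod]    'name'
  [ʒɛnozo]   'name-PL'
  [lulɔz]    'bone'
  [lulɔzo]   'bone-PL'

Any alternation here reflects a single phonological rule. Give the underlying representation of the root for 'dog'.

'dog' shows [d] ~ [z] at the end of the stem ([ŋɛlud] vs [ŋɛluzo]).
The stem 'bone' ([lulɔz], [lulɔzo]) shows [z] unchanged in both environments, so [z] cannot be basic with [d] derived in isolation.
The underlying segment must be /d/; voiced stops become fricatives between vowels, yielding [z] there.

/ŋɛlud/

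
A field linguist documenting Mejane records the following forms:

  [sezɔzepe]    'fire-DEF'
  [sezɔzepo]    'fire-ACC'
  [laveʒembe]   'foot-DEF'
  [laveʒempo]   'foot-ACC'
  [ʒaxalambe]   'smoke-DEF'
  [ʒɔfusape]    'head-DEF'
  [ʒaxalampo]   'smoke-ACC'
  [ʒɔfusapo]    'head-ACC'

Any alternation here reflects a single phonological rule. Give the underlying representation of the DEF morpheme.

The DEF suffix surfaces as [-be] and [-pe], depending on the final segment of the stem.
By contrast the ACC suffix keeps its initial [p] throughout — that segment must be underlying.
So the underlying form is /-be/, and voiced stops become voiceless after a vowel.

/-be/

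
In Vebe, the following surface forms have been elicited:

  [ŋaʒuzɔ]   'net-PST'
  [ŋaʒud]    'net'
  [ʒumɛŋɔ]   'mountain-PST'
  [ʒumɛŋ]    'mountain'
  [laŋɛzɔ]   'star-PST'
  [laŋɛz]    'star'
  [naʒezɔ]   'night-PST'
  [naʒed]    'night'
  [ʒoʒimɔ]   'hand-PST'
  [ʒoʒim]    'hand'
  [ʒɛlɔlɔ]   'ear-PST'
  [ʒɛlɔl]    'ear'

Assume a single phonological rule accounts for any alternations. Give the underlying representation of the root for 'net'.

In [ŋaʒuzɔ] and [ŋaʒud] the final segment of 'net' alternates: [z] ~ [d].
Compare 'star', with invariant [z] in [laŋɛzɔ] and [laŋɛz]: an analysis with underlying /z/ and a rule producing [d] in isolation would wrongly predict alternation here too.
So /d/ is underlying, and a rule of intervocalic spirantization — voiced stops become fricatives between vowels — gives [z].
So 'net' = /ŋaʒud/.

/ŋaʒud/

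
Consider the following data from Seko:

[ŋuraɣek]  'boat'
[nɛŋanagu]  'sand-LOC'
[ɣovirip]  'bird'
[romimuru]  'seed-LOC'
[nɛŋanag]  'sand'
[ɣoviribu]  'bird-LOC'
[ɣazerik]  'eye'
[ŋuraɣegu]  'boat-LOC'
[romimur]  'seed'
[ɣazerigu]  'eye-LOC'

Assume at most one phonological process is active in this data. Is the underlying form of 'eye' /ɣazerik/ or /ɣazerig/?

/ɣazerik/

'eye' shows [k] ~ [g] at the end of the stem ([ɣazerik] vs [ɣazerigu]).
But 'sand' keeps [g] in both environments ([nɛŋanag], [nɛŋanagu]), so there is no rule changing /g/ to [k] in isolation.
The underlying segment must be /k/; voiceless stops become voiced between vowels, yielding [g] there.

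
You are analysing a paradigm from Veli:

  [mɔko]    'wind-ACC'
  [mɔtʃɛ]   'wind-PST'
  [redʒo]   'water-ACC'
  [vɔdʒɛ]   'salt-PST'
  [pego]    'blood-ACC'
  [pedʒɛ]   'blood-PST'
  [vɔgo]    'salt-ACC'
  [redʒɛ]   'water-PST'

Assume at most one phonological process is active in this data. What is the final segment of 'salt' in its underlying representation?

The root 'salt' surfaces as [vɔdʒɛ] and [vɔgo], with a stem-final [dʒ] ~ [g] alternation.
Compare 'water', with invariant [dʒ] in [redʒɛ] and [redʒo]: an analysis with underlying /dʒ/ and a rule producing [g] before the ACC suffix would wrongly predict alternation here too.
Therefore /g/ is basic and [dʒ] is derived by palatalization before a front vowel (/k/ and /g/ become palato-alveolar [tʃ] and [dʒ] before a front vowel).

/g/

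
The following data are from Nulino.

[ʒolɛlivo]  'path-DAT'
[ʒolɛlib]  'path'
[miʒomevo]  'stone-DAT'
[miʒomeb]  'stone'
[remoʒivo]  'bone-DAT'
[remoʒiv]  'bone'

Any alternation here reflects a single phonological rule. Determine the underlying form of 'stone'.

'stone' shows [v] ~ [b] at the end of the stem ([miʒomevo] vs [miʒomeb]).
Compare 'bone', with invariant [v] in [remoʒivo] and [remoʒiv]: an analysis with underlying /v/ and a rule producing [b] in isolation would wrongly predict alternation here too.
So /b/ is underlying, and a rule of intervocalic spirantization — voiced stops become fricatives between vowels — gives [v].
The underlying form of 'stone' is therefore /miʒomeb/.

/miʒomeb/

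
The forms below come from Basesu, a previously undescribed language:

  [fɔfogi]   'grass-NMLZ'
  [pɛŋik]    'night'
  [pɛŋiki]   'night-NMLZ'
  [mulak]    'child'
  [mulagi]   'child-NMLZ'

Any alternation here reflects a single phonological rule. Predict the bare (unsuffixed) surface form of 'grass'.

'child' shows [k] ~ [g] at the end of the stem ([mulak] vs [mulagi]).
The stem 'night' ([pɛŋik], [pɛŋiki]) shows [k] unchanged in both environments, so [k] cannot be basic with [g] derived before the NMLZ suffix.
So /g/ is underlying, and a rule of word-final obstruent devoicing — voiced obstruents become voiceless word-finally — gives [k].
The one attested form of 'grass', [fɔfogi], shows underlying /fɔfog/. Applying the same rule word-finally gives [fɔfok].

[fɔfok]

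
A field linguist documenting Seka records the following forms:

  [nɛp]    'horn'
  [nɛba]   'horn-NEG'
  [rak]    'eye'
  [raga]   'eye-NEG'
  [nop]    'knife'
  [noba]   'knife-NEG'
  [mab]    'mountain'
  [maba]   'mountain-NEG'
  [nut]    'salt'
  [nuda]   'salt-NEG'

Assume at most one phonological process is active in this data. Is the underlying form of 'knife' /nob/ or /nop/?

/nop/

The stem for 'knife' ends in [p] in [nop] but [b] in [noba].
Compare 'mountain', with invariant [b] in [mab] and [maba]: an analysis with underlying /b/ and a rule producing [p] in isolation would wrongly predict alternation here too.
So /p/ is underlying, and a rule of intervocalic voicing — voiceless stops become voiced between vowels — gives [b].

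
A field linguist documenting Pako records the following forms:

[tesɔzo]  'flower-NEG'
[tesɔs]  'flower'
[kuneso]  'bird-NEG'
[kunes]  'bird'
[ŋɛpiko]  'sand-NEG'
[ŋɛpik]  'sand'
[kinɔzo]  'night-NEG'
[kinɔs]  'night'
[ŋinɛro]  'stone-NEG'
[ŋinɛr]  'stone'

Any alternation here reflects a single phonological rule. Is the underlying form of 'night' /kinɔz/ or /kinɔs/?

/kinɔz/

The stem for 'night' ends in [z] in [kinɔzo] but [s] in [kinɔs].
Compare 'bird', with invariant [s] in [kuneso] and [kunes]: an analysis with underlying /s/ and a rule producing [z] before the NEG suffix would wrongly predict alternation here too.
The underlying segment must be /z/; voiced obstruents become voiceless word-finally, yielding [s] there.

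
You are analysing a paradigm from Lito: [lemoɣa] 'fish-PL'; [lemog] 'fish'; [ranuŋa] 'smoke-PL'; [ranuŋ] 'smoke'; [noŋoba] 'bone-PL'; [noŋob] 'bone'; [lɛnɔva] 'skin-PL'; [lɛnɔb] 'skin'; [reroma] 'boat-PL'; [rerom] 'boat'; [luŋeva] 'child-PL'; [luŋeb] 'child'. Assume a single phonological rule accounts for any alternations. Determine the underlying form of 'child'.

/luŋev/

The stem for 'child' ends in [v] in [luŋeva] but [b] in [luŋeb].
But 'bone' keeps [b] in both environments ([noŋoba], [noŋob]), so there is no rule changing /b/ to [v] before the PL suffix.
Therefore /v/ is basic and [b] is derived by word-final hardening (voiced fricatives become stops word-finally).
Hence 'child' is /luŋev/ underlyingly.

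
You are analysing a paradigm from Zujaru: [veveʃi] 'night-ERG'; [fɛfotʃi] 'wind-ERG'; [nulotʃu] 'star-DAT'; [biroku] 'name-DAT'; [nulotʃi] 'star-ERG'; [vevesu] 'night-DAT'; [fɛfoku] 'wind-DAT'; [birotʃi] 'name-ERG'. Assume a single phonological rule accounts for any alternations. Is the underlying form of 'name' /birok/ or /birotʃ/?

The stem for 'name' ends in [tʃ] in [birotʃi] but [k] in [biroku].
Compare 'star', with invariant [tʃ] in [nulotʃi] and [nulotʃu]: an analysis with underlying /tʃ/ and a rule producing [k] before the DAT suffix would wrongly predict alternation here too.
Therefore /k/ is basic and [tʃ] is derived by palatalization before a front vowel (/k/ and /s/ become palato-alveolar [tʃ] and [ʃ] before a front vowel).

/birok/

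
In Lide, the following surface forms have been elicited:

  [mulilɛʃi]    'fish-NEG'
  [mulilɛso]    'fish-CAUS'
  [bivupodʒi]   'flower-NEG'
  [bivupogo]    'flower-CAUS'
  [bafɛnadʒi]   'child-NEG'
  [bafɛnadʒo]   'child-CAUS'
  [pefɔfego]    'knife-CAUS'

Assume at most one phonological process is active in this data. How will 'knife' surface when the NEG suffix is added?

[pefɔfedʒi]

'flower' shows [dʒ] ~ [g] at the end of the stem ([bivupodʒi] vs [bivupogo]).
But 'child' keeps [dʒ] in both environments ([bafɛnadʒi], [bafɛnadʒo]), so there is no rule changing /dʒ/ to [g] before the CAUS suffix.
The alternation reflects palatalization before a front vowel: /g/ and /s/ become palato-alveolar [dʒ] and [ʃ] before a front vowel. /g/ is underlying.
The one attested form of 'knife', [pefɔfego], shows underlying /pefɔfeg/. Applying the same rule before a front vowel gives [pefɔfedʒi].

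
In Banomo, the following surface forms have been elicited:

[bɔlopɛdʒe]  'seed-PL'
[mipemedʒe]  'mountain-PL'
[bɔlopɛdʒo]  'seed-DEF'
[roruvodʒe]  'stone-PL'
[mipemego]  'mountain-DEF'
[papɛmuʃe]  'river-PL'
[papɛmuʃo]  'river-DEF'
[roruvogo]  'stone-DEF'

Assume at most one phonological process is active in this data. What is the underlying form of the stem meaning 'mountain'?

/mipemeg/

The stem for 'mountain' ends in [dʒ] in [mipemedʒe] but [g] in [mipemego].
The stem 'seed' ([bɔlopɛdʒe], [bɔlopɛdʒo]) shows [dʒ] unchanged in both environments, so [dʒ] cannot be basic with [g] derived before the DEF suffix.
The alternation reflects palatalization before a front vowel: /g/ becomes palato-alveolar [dʒ] before a front vowel. /g/ is underlying.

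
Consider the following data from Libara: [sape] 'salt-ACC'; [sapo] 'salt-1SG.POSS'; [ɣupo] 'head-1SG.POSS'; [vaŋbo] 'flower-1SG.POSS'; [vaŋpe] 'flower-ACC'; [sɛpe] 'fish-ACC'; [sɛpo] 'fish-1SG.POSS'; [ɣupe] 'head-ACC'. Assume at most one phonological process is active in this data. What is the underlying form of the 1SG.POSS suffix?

/-bo/

The 1SG.POSS suffix surfaces as [-bo] and [-po], depending on the final segment of the stem.
By contrast the ACC suffix keeps its initial [p] throughout — that segment must be underlying.
So the underlying form is /-bo/, and voiced stops become voiceless after a vowel.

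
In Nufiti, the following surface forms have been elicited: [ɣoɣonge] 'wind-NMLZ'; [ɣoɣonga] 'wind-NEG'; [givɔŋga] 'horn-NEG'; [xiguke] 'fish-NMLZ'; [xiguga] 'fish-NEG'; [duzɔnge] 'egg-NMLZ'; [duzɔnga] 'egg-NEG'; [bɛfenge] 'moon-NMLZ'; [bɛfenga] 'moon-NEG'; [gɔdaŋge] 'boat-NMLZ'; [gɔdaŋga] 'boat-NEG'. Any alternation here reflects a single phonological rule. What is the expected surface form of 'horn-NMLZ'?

The NMLZ suffix surfaces as [-ge] and [-ke], depending on the final segment of the stem.
The NEG suffix, which begins with [g], is invariant after every stem; so [g] is not altered by any rule here.
The NMLZ suffix is therefore /-ke/ underlyingly, with post-nasal voicing: voiceless stops become voiced after a nasal.
After 'horn', which ends in a nasal, the suffix surfaces as [-ge], giving [givɔŋge].

[givɔŋge]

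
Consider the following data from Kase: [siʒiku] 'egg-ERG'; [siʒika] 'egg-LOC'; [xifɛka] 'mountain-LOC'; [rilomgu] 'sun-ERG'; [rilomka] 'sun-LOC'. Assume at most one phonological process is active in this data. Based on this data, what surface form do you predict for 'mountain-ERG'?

The ERG morpheme has two allomorphs, [-gu] and [-ku].
By contrast the LOC suffix keeps its initial [k] throughout — that segment must be underlying.
The ERG suffix is therefore /-gu/ underlyingly, with post-vocalic devoicing: voiced stops become voiceless after a vowel.
After 'mountain', which ends in a vowel, the suffix surfaces as [-ku], giving [xifɛku].

[xifɛku]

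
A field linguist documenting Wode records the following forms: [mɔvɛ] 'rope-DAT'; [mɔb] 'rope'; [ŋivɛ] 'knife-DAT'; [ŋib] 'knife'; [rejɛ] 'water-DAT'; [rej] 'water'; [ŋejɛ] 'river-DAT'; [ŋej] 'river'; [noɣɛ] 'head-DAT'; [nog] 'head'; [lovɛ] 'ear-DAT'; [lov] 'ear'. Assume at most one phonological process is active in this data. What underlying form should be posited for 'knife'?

/ŋib/

In [ŋivɛ] and [ŋib] the final segment of 'knife' alternates: [v] ~ [b].
If /v/ were underlying and a rule turned it into [b] in isolation, 'ear' would also alternate; but it has [v] in both [lovɛ] and [lov].
The underlying segment must be /b/; voiced stops become fricatives between vowels, yielding [v] there.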